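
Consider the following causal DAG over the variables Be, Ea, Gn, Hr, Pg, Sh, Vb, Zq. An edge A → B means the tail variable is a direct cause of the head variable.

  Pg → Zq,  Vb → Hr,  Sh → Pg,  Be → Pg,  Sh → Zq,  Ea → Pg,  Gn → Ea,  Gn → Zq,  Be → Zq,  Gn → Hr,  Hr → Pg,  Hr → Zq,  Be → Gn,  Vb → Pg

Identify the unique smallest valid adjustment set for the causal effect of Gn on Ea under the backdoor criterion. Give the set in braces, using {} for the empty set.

{}

Variables eligible for adjustment (non-descendants of Gn, excluding Gn and Ea): {Be, Sh, Vb}.
Backdoor paths from Gn to Ea:
  P1: Gn <- Be -> Pg <- Ea
  P2: Gn <- Be -> Zq <- Hr <- Vb -> Pg <- Ea
  P3: Gn <- Be -> Zq <- Hr -> Pg <- Ea
  P4: Gn <- Be -> Zq <- Sh -> Pg <- Ea
  P5: Gn <- Be -> Zq <- Pg <- Ea
Each backdoor path contains an unconditioned collider, so every path is already blocked with the empty conditioning set:
  P1: blocked at collider Pg (neither it nor any descendant is in the conditioning set).
  P2: blocked at collider Zq (neither it nor any descendant is in the conditioning set).
  P3: blocked at collider Zq (neither it nor any descendant is in the conditioning set).
  P4: blocked at collider Zq (neither it nor any descendant is in the conditioning set).
  P5: blocked at collider Zq (neither it nor any descendant is in the conditioning set).
The empty set is therefore the unique smallest valid set.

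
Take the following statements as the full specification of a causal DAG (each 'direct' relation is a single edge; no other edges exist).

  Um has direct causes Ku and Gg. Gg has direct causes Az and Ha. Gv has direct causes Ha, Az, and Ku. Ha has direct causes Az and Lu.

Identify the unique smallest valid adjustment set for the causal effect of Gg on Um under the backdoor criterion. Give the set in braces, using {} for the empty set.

{}

Variables eligible for adjustment (non-descendants of Gg, excluding Gg and Um): {Az, Gv, Ha, Ku, Lu}.
Backdoor paths from Gg to Um:
  P1: Gg <- Az -> Ha -> Gv <- Ku -> Um
  P2: Gg <- Az -> Gv <- Ku -> Um
  P3: Gg <- Ha <- Az -> Gv <- Ku -> Um
  P4: Gg <- Ha -> Gv <- Ku -> Um
Each backdoor path contains an unconditioned collider, so every path is already blocked with the empty conditioning set:
  P1: blocked at collider Gv (neither it nor any descendant is in the conditioning set).
  P2: blocked at collider Gv (neither it nor any descendant is in the conditioning set).
  P3: blocked at collider Gv (neither it nor any descendant is in the conditioning set).
  P4: blocked at collider Gv (neither it nor any descendant is in the conditioning set).
The empty set is therefore the unique smallest valid set.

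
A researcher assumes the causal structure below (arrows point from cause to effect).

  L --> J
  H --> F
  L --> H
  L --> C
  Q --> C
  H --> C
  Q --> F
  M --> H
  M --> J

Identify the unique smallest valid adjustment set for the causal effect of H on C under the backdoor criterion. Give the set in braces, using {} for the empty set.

{L}

Variables eligible for adjustment (non-descendants of H, excluding H and C): {J, L, M, Q}.
Backdoor paths from H to C:
  P1: H <- L -> C
  P2: H <- M -> J <- L -> C
The empty set is not sufficient: P1 (H <- L -> C) has no collider blocking it and no conditioned non-collider, so it is open.
Try {L}:
  P1: blocked at fork node L ∈ conditioning set.
  P2: blocked at collider J (neither it nor any descendant is in the conditioning set).
{L} contains no descendant of H and blocks every backdoor path.
No other singleton works — e.g. {M} leaves P1 open — so {L} is the unique smallest valid adjustment set.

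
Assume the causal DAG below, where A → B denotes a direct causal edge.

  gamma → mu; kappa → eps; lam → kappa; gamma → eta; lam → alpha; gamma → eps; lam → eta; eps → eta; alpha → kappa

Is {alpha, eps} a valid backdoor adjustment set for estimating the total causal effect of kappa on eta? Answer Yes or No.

No

Backdoor paths from kappa to eta (paths whose first edge points into kappa):
  P1: kappa <- lam -> eta
  P2: kappa <- alpha <- lam -> eta
Condition 1 (no descendant of kappa in the set): FAILS — eps is a descendant of kappa.
Condition 2 (every backdoor path blocked by {alpha, eps}):
  P1: open — no interior node is in the conditioning set.
  P2: blocked at chain node alpha ∈ conditioning set.
{alpha, eps} does not satisfy the backdoor criterion.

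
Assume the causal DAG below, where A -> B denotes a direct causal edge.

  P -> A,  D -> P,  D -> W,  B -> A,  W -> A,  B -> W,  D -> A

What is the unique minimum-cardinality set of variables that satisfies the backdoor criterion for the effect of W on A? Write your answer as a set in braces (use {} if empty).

{B, D}

Variables eligible for adjustment (non-descendants of W, excluding W and A): {B, D, P}.
Backdoor paths from W to A:
  P1: W <- B -> A
  P2: W <- D -> P -> A
  P3: W <- D -> A
The empty set is not sufficient: P1 (W <- B -> A) has no collider blocking it and no conditioned non-collider, so it is open.
Try {B, D}:
  P1: blocked at fork node B ∈ conditioning set.
  P2: blocked at fork node D ∈ conditioning set.
  P3: blocked at fork node D ∈ conditioning set.
{B, D} contains no descendant of W and blocks every backdoor path.
Every element of {B, D} is needed (dropping B leaves P1 open; dropping D leaves P2 open), so no proper subset is valid.
Among all size-2 subsets of the eligible variables, only {B, D} blocks every backdoor path, so it is the unique smallest valid adjustment set.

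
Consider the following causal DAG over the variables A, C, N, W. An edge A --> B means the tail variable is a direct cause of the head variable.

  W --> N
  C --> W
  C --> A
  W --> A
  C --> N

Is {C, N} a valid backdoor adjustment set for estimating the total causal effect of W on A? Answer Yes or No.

No

Backdoor paths from W to A (paths whose first edge points into W):
  P1: W <- C -> A
Condition 1 (no descendant of W in the set): FAILS — N is a descendant of W.
Condition 2 (every backdoor path blocked by {C, N}):
  P1: blocked at fork node C ∈ conditioning set.
{C, N} does not satisfy the backdoor criterion.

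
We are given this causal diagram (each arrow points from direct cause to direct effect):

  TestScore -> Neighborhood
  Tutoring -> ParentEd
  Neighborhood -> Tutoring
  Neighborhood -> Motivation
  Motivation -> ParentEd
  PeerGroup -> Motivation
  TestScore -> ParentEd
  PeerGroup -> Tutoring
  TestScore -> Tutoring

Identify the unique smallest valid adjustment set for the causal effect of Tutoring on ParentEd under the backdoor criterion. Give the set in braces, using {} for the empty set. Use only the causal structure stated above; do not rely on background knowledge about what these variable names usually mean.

Variables eligible for adjustment (non-descendants of Tutoring, excluding Tutoring and ParentEd): {Motivation, Neighborhood, PeerGroup, TestScore}.
Backdoor paths from Tutoring to ParentEd:
  P1: Tutoring <- PeerGroup -> Motivation <- Neighborhood <- TestScore -> ParentEd
  P2: Tutoring <- PeerGroup -> Motivation -> ParentEd
  P3: Tutoring <- TestScore -> Neighborhood -> Motivation -> ParentEd
  P4: Tutoring <- TestScore -> ParentEd
  P5: Tutoring <- Neighborhood <- TestScore -> ParentEd
  P6: Tutoring <- Neighborhood -> Motivation -> ParentEd
The empty set is not sufficient: P2 (Tutoring <- PeerGroup -> Motivation -> ParentEd) has no collider blocking it and no conditioned non-collider, so it is open.
Try {Motivation, TestScore}:
  P1: blocked at fork node TestScore ∈ conditioning set.
  P2: blocked at chain node Motivation ∈ conditioning set.
  P3: blocked at fork node TestScore ∈ conditioning set.
  P4: blocked at fork node TestScore ∈ conditioning set.
  P5: blocked at fork node TestScore ∈ conditioning set.
  P6: blocked at chain node Motivation ∈ conditioning set.
{Motivation, TestScore} contains no descendant of Tutoring and blocks every backdoor path.
Every element of {Motivation, TestScore} is needed (dropping Motivation leaves P2 open; dropping TestScore leaves P1 open), so no proper subset is valid.
Among all size-2 subsets of the eligible variables, only {Motivation, TestScore} blocks every backdoor path, so it is the unique smallest valid adjustment set.

{Motivation, TestScore}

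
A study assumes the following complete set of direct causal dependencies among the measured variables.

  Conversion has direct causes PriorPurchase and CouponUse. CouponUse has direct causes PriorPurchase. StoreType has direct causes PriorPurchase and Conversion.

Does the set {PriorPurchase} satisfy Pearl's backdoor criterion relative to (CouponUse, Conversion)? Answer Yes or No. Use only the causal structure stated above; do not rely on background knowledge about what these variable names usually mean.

Backdoor paths from CouponUse to Conversion (paths whose first edge points into CouponUse):
  P1: CouponUse <- PriorPurchase -> Conversion
  P2: CouponUse <- PriorPurchase -> StoreType <- Conversion
Condition 1 (no descendant of CouponUse in the set): holds — descendants of CouponUse are {Conversion, StoreType}; none are in {PriorPurchase}.
Condition 2 (every backdoor path blocked by {PriorPurchase}):
  P1: blocked at fork node PriorPurchase ∈ conditioning set.
  P2: blocked at fork node PriorPurchase ∈ conditioning set.
{PriorPurchase} satisfies the backdoor criterion.

Yes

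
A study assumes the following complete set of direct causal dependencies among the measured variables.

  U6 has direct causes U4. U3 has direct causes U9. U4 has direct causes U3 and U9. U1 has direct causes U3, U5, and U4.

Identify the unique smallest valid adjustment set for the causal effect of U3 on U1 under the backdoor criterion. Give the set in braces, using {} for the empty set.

Variables eligible for adjustment (non-descendants of U3, excluding U3 and U1): {U5, U9}.
Backdoor paths from U3 to U1:
  P1: U3 <- U9 -> U4 -> U1
The empty set is not sufficient: P1 (U3 <- U9 -> U4 -> U1) has no collider blocking it and no conditioned non-collider, so it is open.
Try {U9}:
  P1: blocked at fork node U9 ∈ conditioning set.
{U9} contains no descendant of U3 and blocks every backdoor path.
No other singleton works — e.g. {U5} leaves P1 open — so {U9} is the unique smallest valid adjustment set.

{U9}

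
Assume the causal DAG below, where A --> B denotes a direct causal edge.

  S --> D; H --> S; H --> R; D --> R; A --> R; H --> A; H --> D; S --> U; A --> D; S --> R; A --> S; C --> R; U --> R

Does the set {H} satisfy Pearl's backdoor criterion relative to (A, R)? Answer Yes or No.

Yes

Backdoor paths from A to R (paths whose first edge points into A):
  P1: A <- H -> S -> U -> R
  P2: A <- H -> S -> D -> R
  P3: A <- H -> S -> R
  P4: A <- H -> D <- S -> U -> R
  P5: A <- H -> D <- S -> R
  P6: A <- H -> D -> R
  P7: A <- H -> R
Condition 1 (no descendant of A in the set): holds — descendants of A are {D, R, S, U}; none are in {H}.
Condition 2 (every backdoor path blocked by {H}):
  P1: blocked at fork node H ∈ conditioning set.
  P2: blocked at fork node H ∈ conditioning set.
  P3: blocked at fork node H ∈ conditioning set.
  P4: blocked at fork node H ∈ conditioning set.
  P5: blocked at fork node H ∈ conditioning set.
  P6: blocked at fork node H ∈ conditioning set.
  P7: blocked at fork node H ∈ conditioning set.
{H} satisfies the backdoor criterion.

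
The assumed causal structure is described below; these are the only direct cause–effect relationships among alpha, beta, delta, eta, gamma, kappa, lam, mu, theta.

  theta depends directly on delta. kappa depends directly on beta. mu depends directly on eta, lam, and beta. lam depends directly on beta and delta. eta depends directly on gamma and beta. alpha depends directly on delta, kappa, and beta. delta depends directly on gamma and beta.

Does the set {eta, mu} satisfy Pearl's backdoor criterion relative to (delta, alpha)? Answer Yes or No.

Backdoor paths from delta to alpha (paths whose first edge points into delta):
  P1: delta <- beta -> kappa -> alpha
  P2: delta <- beta -> alpha
  P3: delta <- gamma -> eta <- beta -> kappa -> alpha
  P4: delta <- gamma -> eta <- beta -> alpha
  P5: delta <- gamma -> eta -> mu <- beta -> kappa -> alpha
  P6: delta <- gamma -> eta -> mu <- beta -> alpha
  P7: delta <- gamma -> eta -> mu <- lam <- beta -> kappa -> alpha
  P8: delta <- gamma -> eta -> mu <- lam <- beta -> alpha
Condition 1 (no descendant of delta in the set): FAILS — mu is a descendant of delta.
Condition 2 (every backdoor path blocked by {eta, mu}):
  P1: open — no interior node is in the conditioning set.
  P2: open — no interior node is in the conditioning set.
  P3: open — collider(s) eta are conditioned on (or have a conditioned descendant) and no non-collider on the path is in the set.
  P4: open — collider(s) eta are conditioned on (or have a conditioned descendant) and no non-collider on the path is in the set.
  P5: blocked at chain node eta ∈ conditioning set.
  P6: blocked at chain node eta ∈ conditioning set.
  P7: blocked at chain node eta ∈ conditioning set.
  P8: blocked at chain node eta ∈ conditioning set.
{eta, mu} does not satisfy the backdoor criterion.

No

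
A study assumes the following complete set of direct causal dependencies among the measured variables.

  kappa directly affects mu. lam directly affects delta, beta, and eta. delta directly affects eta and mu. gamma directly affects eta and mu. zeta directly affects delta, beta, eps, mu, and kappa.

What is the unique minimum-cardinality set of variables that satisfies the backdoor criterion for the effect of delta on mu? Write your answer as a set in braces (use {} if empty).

Variables eligible for adjustment (non-descendants of delta, excluding delta and mu): {beta, eps, gamma, kappa, lam, zeta}.
Backdoor paths from delta to mu:
  P1: delta <- zeta -> kappa -> mu
  P2: delta <- zeta -> mu
  P3: delta <- zeta -> beta <- lam -> eta <- gamma -> mu
  P4: delta <- lam -> eta <- gamma -> mu
  P5: delta <- lam -> beta <- zeta -> kappa -> mu
  P6: delta <- lam -> beta <- zeta -> mu
The empty set is not sufficient: P1 (delta <- zeta -> kappa -> mu) has no collider blocking it and no conditioned non-collider, so it is open.
Try {zeta}:
  P1: blocked at fork node zeta ∈ conditioning set.
  P2: blocked at fork node zeta ∈ conditioning set.
  P3: blocked at fork node zeta ∈ conditioning set.
  P4: blocked at collider eta (neither it nor any descendant is in the conditioning set).
  P5: blocked at collider beta (neither it nor any descendant is in the conditioning set).
  P6: blocked at collider beta (neither it nor any descendant is in the conditioning set).
{zeta} contains no descendant of delta and blocks every backdoor path.
No other singleton works — e.g. {gamma} leaves P1 open — so {zeta} is the unique smallest valid adjustment set.

{zeta}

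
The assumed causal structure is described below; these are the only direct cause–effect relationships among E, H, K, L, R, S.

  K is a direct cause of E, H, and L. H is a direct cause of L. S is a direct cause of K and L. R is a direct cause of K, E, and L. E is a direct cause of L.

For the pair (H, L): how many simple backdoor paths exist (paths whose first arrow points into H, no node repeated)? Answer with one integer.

6

A backdoor path from H to L is any simple undirected path whose first edge points into H (i.e. leaves H via a parent).
Parents of H: {K}.
Enumerating:
  P1: H <- K <- S -> L
  P2: H <- K <- R -> E -> L
  P3: H <- K <- R -> L
  P4: H <- K -> E <- R -> L
  P5: H <- K -> E -> L
  P6: H <- K -> L
That exhausts the simple backdoor paths. Count: 6.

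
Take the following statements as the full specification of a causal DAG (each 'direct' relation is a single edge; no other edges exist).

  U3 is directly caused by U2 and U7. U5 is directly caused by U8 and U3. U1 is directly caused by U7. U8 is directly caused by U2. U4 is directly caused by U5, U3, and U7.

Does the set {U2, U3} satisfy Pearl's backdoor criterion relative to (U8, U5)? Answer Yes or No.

Backdoor paths from U8 to U5 (paths whose first edge points into U8):
  P1: U8 <- U2 -> U3 <- U7 -> U4 <- U5
  P2: U8 <- U2 -> U3 -> U5
  P3: U8 <- U2 -> U3 -> U4 <- U5
Condition 1 (no descendant of U8 in the set): holds — descendants of U8 are {U4, U5}; none are in {U2, U3}.
Condition 2 (every backdoor path blocked by {U2, U3}):
  P1: blocked at fork node U2 ∈ conditioning set.
  P2: blocked at fork node U2 ∈ conditioning set.
  P3: blocked at fork node U2 ∈ conditioning set.
{U2, U3} satisfies the backdoor criterion.

Yes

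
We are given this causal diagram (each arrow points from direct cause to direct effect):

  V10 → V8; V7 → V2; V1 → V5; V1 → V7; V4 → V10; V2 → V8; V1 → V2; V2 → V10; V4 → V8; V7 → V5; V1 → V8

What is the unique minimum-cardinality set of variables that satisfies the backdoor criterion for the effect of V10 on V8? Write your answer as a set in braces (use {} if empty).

{V2, V4}

Variables eligible for adjustment (non-descendants of V10, excluding V10 and V8): {V1, V2, V4, V5, V7}.
Backdoor paths from V10 to V8:
  P1: V10 <- V4 -> V8
  P2: V10 <- V2 <- V1 -> V8
  P3: V10 <- V2 <- V7 <- V1 -> V8
  P4: V10 <- V2 <- V7 -> V5 <- V1 -> V8
  P5: V10 <- V2 -> V8
The empty set is not sufficient: P1 (V10 <- V4 -> V8) has no collider blocking it and no conditioned non-collider, so it is open.
Try {V2, V4}:
  P1: blocked at fork node V4 ∈ conditioning set.
  P2: blocked at chain node V2 ∈ conditioning set.
  P3: blocked at chain node V2 ∈ conditioning set.
  P4: blocked at chain node V2 ∈ conditioning set.
  P5: blocked at fork node V2 ∈ conditioning set.
{V2, V4} contains no descendant of V10 and blocks every backdoor path.
Every element of {V2, V4} is needed (dropping V2 leaves P2 open; dropping V4 leaves P1 open), so no proper subset is valid.
Among all size-2 subsets of the eligible variables, only {V2, V4} blocks every backdoor path, so it is the unique smallest valid adjustment set.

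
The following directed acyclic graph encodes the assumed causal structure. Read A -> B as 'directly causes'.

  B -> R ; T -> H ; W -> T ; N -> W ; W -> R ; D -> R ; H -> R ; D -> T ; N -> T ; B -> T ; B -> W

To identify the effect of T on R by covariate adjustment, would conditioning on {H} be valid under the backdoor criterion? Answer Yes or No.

No

Backdoor paths from T to R (paths whose first edge points into T):
  P1: T <- N -> W <- B -> R
  P2: T <- N -> W -> R
  P3: T <- B -> W -> R
  P4: T <- B -> R
  P5: T <- D -> R
  P6: T <- W <- B -> R
  P7: T <- W -> R
Condition 1 (no descendant of T in the set): FAILS — H is a descendant of T.
Condition 2 (every backdoor path blocked by {H}):
  P1: open — collider(s) W are conditioned on (or have a conditioned descendant) and no non-collider on the path is in the set.
  P2: open — no interior node is in the conditioning set.
  P3: open — no interior node is in the conditioning set.
  P4: open — no interior node is in the conditioning set.
  P5: open — no interior node is in the conditioning set.
  P6: open — no interior node is in the conditioning set.
  P7: open — no interior node is in the conditioning set.
{H} does not satisfy the backdoor criterion.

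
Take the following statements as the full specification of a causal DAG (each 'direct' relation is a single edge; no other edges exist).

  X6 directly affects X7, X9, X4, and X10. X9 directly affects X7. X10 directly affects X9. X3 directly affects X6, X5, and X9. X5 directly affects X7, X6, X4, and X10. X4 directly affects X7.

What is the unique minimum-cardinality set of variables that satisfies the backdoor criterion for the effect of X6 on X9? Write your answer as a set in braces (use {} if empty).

{X3, X5}

Variables eligible for adjustment (non-descendants of X6, excluding X6 and X9): {X3, X5}.
Backdoor paths from X6 to X9:
  P1: X6 <- X3 -> X5 -> X10 -> X9
  P2: X6 <- X3 -> X5 -> X4 -> X7 <- X9
  P3: X6 <- X3 -> X5 -> X7 <- X9
  P4: X6 <- X3 -> X9
  P5: X6 <- X5 <- X3 -> X9
  P6: X6 <- X5 -> X10 -> X9
  P7: X6 <- X5 -> X4 -> X7 <- X9
  P8: X6 <- X5 -> X7 <- X9
The empty set is not sufficient: P1 (X6 <- X3 -> X5 -> X10 -> X9) has no collider blocking it and no conditioned non-collider, so it is open.
Try {X3, X5}:
  P1: blocked at fork node X3 ∈ conditioning set.
  P2: blocked at fork node X3 ∈ conditioning set.
  P3: blocked at fork node X3 ∈ conditioning set.
  P4: blocked at fork node X3 ∈ conditioning set.
  P5: blocked at chain node X5 ∈ conditioning set.
  P6: blocked at fork node X5 ∈ conditioning set.
  P7: blocked at fork node X5 ∈ conditioning set.
  P8: blocked at fork node X5 ∈ conditioning set.
{X3, X5} contains no descendant of X6 and blocks every backdoor path.
Every element of {X3, X5} is needed (dropping X3 leaves P4 open; dropping X5 leaves P6 open), so no proper subset is valid.
Among all size-2 subsets of the eligible variables, only {X3, X5} blocks every backdoor path, so it is the unique smallest valid adjustment set.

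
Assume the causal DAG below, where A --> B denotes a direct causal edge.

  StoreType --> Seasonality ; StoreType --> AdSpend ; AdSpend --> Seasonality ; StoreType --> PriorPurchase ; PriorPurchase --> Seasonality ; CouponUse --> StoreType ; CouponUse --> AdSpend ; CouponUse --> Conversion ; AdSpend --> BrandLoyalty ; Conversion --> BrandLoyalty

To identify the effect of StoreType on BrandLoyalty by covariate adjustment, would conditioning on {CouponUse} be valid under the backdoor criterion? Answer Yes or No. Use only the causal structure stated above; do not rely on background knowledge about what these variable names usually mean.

Backdoor paths from StoreType to BrandLoyalty (paths whose first edge points into StoreType):
  P1: StoreType <- CouponUse -> Conversion -> BrandLoyalty
  P2: StoreType <- CouponUse -> AdSpend -> BrandLoyalty
Condition 1 (no descendant of StoreType in the set): holds — descendants of StoreType are {AdSpend, BrandLoyalty, PriorPurchase, Seasonality}; none are in {CouponUse}.
Condition 2 (every backdoor path blocked by {CouponUse}):
  P1: blocked at fork node CouponUse ∈ conditioning set.
  P2: blocked at fork node CouponUse ∈ conditioning set.
{CouponUse} satisfies the backdoor criterion.

Yes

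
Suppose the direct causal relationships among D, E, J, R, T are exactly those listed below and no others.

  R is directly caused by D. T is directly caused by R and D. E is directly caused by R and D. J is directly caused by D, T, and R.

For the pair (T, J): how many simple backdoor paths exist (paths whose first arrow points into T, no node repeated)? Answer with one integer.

A backdoor path from T to J is any simple undirected path whose first edge points into T (i.e. leaves T via a parent).
Parents of T: {D, R}.
Enumerating:
  P1: T <- D -> R -> J
  P2: T <- D -> E <- R -> J
  P3: T <- D -> J
  P4: T <- R <- D -> J
  P5: T <- R -> E <- D -> J
  P6: T <- R -> J
That exhausts the simple backdoor paths. Count: 6.

6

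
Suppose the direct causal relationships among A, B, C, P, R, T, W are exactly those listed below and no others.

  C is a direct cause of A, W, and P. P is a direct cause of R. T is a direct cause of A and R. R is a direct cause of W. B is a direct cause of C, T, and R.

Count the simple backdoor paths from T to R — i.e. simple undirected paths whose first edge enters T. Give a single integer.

3

A backdoor path from T to R is any simple undirected path whose first edge points into T (i.e. leaves T via a parent).
Parents of T: {B}.
Enumerating:
  P1: T <- B -> C -> P -> R
  P2: T <- B -> C -> W <- R
  P3: T <- B -> R
That exhausts the simple backdoor paths. Count: 3.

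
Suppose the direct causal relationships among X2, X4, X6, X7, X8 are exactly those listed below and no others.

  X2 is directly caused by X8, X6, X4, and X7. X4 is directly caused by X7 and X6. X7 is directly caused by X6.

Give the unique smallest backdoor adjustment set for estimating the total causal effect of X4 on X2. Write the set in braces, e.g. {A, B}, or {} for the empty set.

{X6, X7}

Variables eligible for adjustment (non-descendants of X4, excluding X4 and X2): {X6, X7, X8}.
Backdoor paths from X4 to X2:
  P1: X4 <- X6 -> X7 -> X2
  P2: X4 <- X6 -> X2
  P3: X4 <- X7 <- X6 -> X2
  P4: X4 <- X7 -> X2
The empty set is not sufficient: P1 (X4 <- X6 -> X7 -> X2) has no collider blocking it and no conditioned non-collider, so it is open.
Try {X6, X7}:
  P1: blocked at fork node X6 ∈ conditioning set.
  P2: blocked at fork node X6 ∈ conditioning set.
  P3: blocked at chain node X7 ∈ conditioning set.
  P4: blocked at fork node X7 ∈ conditioning set.
{X6, X7} contains no descendant of X4 and blocks every backdoor path.
Every element of {X6, X7} is needed (dropping X6 leaves P2 open; dropping X7 leaves P4 open), so no proper subset is valid.
Among all size-2 subsets of the eligible variables, only {X6, X7} blocks every backdoor path, so it is the unique smallest valid adjustment set.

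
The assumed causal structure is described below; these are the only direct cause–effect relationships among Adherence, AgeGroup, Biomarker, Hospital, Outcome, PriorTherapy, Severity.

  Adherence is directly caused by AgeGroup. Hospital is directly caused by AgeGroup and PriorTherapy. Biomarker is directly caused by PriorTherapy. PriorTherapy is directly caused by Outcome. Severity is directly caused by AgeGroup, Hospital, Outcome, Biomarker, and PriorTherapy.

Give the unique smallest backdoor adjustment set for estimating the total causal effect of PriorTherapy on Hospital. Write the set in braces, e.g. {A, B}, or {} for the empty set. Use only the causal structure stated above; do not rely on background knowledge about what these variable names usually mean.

{}

Variables eligible for adjustment (non-descendants of PriorTherapy, excluding PriorTherapy and Hospital): {Adherence, AgeGroup, Outcome}.
Backdoor paths from PriorTherapy to Hospital:
  P1: PriorTherapy <- Outcome -> Severity <- AgeGroup -> Hospital
  P2: PriorTherapy <- Outcome -> Severity <- Hospital
Each backdoor path contains an unconditioned collider, so every path is already blocked with the empty conditioning set:
  P1: blocked at collider Severity (neither it nor any descendant is in the conditioning set).
  P2: blocked at collider Severity (neither it nor any descendant is in the conditioning set).
The empty set is therefore the unique smallest valid set.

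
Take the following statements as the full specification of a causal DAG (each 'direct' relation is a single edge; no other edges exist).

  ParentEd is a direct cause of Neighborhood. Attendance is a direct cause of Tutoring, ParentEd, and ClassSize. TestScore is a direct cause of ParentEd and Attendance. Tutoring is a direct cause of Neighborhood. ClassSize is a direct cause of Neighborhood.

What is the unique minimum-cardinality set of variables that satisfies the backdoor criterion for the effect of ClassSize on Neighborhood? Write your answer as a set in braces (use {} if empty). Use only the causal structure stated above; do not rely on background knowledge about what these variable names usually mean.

Variables eligible for adjustment (non-descendants of ClassSize, excluding ClassSize and Neighborhood): {Attendance, ParentEd, TestScore, Tutoring}.
Backdoor paths from ClassSize to Neighborhood:
  P1: ClassSize <- Attendance <- TestScore -> ParentEd -> Neighborhood
  P2: ClassSize <- Attendance -> Tutoring -> Neighborhood
  P3: ClassSize <- Attendance -> ParentEd -> Neighborhood
The empty set is not sufficient: P1 (ClassSize <- Attendance <- TestScore -> ParentEd -> Neighborhood) has no collider blocking it and no conditioned non-collider, so it is open.
Try {Attendance}:
  P1: blocked at chain node Attendance ∈ conditioning set.
  P2: blocked at fork node Attendance ∈ conditioning set.
  P3: blocked at fork node Attendance ∈ conditioning set.
{Attendance} contains no descendant of ClassSize and blocks every backdoor path.
No other singleton works — e.g. {TestScore} leaves P2 open — so {Attendance} is the unique smallest valid adjustment set.

{Attendance}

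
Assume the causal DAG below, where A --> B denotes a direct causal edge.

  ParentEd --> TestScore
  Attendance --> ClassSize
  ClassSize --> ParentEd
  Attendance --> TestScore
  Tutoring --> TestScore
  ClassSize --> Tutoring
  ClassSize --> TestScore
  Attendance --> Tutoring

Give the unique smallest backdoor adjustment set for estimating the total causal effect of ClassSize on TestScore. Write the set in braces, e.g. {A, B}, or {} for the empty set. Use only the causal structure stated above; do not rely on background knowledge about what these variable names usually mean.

Variables eligible for adjustment (non-descendants of ClassSize, excluding ClassSize and TestScore): {Attendance}.
Backdoor paths from ClassSize to TestScore:
  P1: ClassSize <- Attendance -> Tutoring -> TestScore
  P2: ClassSize <- Attendance -> TestScore
The empty set is not sufficient: P1 (ClassSize <- Attendance -> Tutoring -> TestScore) has no collider blocking it and no conditioned non-collider, so it is open.
Try {Attendance}:
  P1: blocked at fork node Attendance ∈ conditioning set.
  P2: blocked at fork node Attendance ∈ conditioning set.
{Attendance} contains no descendant of ClassSize and blocks every backdoor path.
{Attendance} is the unique smallest valid adjustment set.

{Attendance}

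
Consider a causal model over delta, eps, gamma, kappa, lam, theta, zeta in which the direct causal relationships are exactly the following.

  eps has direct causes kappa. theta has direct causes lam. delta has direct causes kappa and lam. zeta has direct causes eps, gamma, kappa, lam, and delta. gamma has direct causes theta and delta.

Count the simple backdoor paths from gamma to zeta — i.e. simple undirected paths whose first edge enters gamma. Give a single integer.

8

A backdoor path from gamma to zeta is any simple undirected path whose first edge points into gamma (i.e. leaves gamma via a parent).
Parents of gamma: {delta, theta}.
Enumerating:
  P1: gamma <- delta <- lam -> zeta
  P2: gamma <- delta <- kappa -> eps -> zeta
  P3: gamma <- delta <- kappa -> zeta
  P4: gamma <- delta -> zeta
  P5: gamma <- theta <- lam -> delta <- kappa -> eps -> zeta
  P6: gamma <- theta <- lam -> delta <- kappa -> zeta
  P7: gamma <- theta <- lam -> delta -> zeta
  P8: gamma <- theta <- lam -> zeta
That exhausts the simple backdoor paths. Count: 8.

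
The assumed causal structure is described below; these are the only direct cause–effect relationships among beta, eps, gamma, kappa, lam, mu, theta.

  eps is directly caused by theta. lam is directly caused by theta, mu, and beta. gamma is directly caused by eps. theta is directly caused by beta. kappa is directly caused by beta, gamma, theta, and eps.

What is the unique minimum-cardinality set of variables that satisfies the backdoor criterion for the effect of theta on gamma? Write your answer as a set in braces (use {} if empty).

Variables eligible for adjustment (non-descendants of theta, excluding theta and gamma): {beta, mu}.
Backdoor paths from theta to gamma:
  P1: theta <- beta -> kappa <- eps -> gamma
  P2: theta <- beta -> kappa <- gamma
Each backdoor path contains an unconditioned collider, so every path is already blocked with the empty conditioning set:
  P1: blocked at collider kappa (neither it nor any descendant is in the conditioning set).
  P2: blocked at collider kappa (neither it nor any descendant is in the conditioning set).
The empty set is therefore the unique smallest valid set.

{}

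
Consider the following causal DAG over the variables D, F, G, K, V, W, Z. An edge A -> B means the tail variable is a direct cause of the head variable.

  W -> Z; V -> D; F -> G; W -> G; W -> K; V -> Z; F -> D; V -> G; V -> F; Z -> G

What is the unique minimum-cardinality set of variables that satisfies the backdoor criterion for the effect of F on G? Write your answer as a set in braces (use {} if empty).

{V}

Variables eligible for adjustment (non-descendants of F, excluding F and G): {K, V, W, Z}.
Backdoor paths from F to G:
  P1: F <- V -> Z <- W -> G
  P2: F <- V -> Z -> G
  P3: F <- V -> G
The empty set is not sufficient: P2 (F <- V -> Z -> G) has no collider blocking it and no conditioned non-collider, so it is open.
Try {V}:
  P1: blocked at fork node V ∈ conditioning set.
  P2: blocked at fork node V ∈ conditioning set.
  P3: blocked at fork node V ∈ conditioning set.
{V} contains no descendant of F and blocks every backdoor path.
No other singleton works — e.g. {W} leaves P2 open — so {V} is the unique smallest valid adjustment set.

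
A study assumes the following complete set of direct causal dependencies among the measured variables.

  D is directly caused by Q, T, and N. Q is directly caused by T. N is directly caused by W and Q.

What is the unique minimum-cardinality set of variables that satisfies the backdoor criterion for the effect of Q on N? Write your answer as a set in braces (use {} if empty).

{}

Variables eligible for adjustment (non-descendants of Q, excluding Q and N): {T, W}.
Backdoor paths from Q to N:
  P1: Q <- T -> D <- N
Each backdoor path contains an unconditioned collider, so every path is already blocked with the empty conditioning set:
  P1: blocked at collider D (neither it nor any descendant is in the conditioning set).
The empty set is therefore the unique smallest valid set.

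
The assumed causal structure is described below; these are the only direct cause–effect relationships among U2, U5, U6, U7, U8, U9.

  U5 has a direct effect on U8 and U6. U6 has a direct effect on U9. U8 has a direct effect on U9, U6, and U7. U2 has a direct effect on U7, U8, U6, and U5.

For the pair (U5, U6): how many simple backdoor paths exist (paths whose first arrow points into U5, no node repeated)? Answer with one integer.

A backdoor path from U5 to U6 is any simple undirected path whose first edge points into U5 (i.e. leaves U5 via a parent).
Parents of U5: {U2}.
Enumerating:
  P1: U5 <- U2 -> U8 -> U6
  P2: U5 <- U2 -> U8 -> U9 <- U6
  P3: U5 <- U2 -> U6
  P4: U5 <- U2 -> U7 <- U8 -> U6
  P5: U5 <- U2 -> U7 <- U8 -> U9 <- U6
That exhausts the simple backdoor paths. Count: 5.

5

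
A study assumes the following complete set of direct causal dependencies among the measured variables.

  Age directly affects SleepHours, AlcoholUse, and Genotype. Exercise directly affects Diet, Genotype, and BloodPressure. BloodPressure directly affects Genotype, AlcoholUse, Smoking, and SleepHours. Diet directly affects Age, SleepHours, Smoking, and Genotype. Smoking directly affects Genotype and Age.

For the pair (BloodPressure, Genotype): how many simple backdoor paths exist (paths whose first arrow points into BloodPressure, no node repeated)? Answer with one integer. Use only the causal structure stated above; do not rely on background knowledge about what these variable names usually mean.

8

A backdoor path from BloodPressure to Genotype is any simple undirected path whose first edge points into BloodPressure (i.e. leaves BloodPressure via a parent).
Parents of BloodPressure: {Exercise}.
Enumerating:
  P1: BloodPressure <- Exercise -> Diet -> Smoking -> Age -> Genotype
  P2: BloodPressure <- Exercise -> Diet -> Smoking -> Genotype
  P3: BloodPressure <- Exercise -> Diet -> Age <- Smoking -> Genotype
  P4: BloodPressure <- Exercise -> Diet -> Age -> Genotype
  P5: BloodPressure <- Exercise -> Diet -> SleepHours <- Age <- Smoking -> Genotype
  P6: BloodPressure <- Exercise -> Diet -> SleepHours <- Age -> Genotype
  P7: BloodPressure <- Exercise -> Diet -> Genotype
  P8: BloodPressure <- Exercise -> Genotype
That exhausts the simple backdoor paths. Count: 8.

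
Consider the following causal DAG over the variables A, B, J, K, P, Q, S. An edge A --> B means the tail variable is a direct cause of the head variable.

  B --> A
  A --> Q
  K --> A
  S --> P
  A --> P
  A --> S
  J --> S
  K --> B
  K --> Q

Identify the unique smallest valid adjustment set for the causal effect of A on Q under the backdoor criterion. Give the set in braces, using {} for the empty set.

Variables eligible for adjustment (non-descendants of A, excluding A and Q): {B, J, K}.
Backdoor paths from A to Q:
  P1: A <- K -> Q
  P2: A <- B <- K -> Q
The empty set is not sufficient: P1 (A <- K -> Q) has no collider blocking it and no conditioned non-collider, so it is open.
Try {K}:
  P1: blocked at fork node K ∈ conditioning set.
  P2: blocked at fork node K ∈ conditioning set.
{K} contains no descendant of A and blocks every backdoor path.
No other singleton works — e.g. {J} leaves P1 open — so {K} is the unique smallest valid adjustment set.

{K}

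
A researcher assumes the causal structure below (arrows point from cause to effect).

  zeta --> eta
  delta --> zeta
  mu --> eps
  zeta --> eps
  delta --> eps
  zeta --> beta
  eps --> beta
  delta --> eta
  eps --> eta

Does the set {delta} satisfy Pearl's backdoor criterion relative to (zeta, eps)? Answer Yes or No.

Yes

Backdoor paths from zeta to eps (paths whose first edge points into zeta):
  P1: zeta <- delta -> eps
  P2: zeta <- delta -> eta <- eps
Condition 1 (no descendant of zeta in the set): holds — descendants of zeta are {beta, eps, eta}; none are in {delta}.
Condition 2 (every backdoor path blocked by {delta}):
  P1: blocked at fork node delta ∈ conditioning set.
  P2: blocked at fork node delta ∈ conditioning set.
{delta} satisfies the backdoor criterion.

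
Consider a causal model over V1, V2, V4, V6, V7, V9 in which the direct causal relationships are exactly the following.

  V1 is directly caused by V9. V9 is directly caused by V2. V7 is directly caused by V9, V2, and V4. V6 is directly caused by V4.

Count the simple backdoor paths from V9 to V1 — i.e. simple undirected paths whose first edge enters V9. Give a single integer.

A backdoor path from V9 to V1 is any simple undirected path whose first edge points into V9 (i.e. leaves V9 via a parent).
Parents of V9: {V2}.
No simple path from any parent of V9 reaches V1 without revisiting V9, so there are no backdoor paths.

0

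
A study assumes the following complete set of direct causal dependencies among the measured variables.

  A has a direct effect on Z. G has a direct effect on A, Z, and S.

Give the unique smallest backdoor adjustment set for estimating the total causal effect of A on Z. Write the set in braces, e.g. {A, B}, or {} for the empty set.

Variables eligible for adjustment (non-descendants of A, excluding A and Z): {G, S}.
Backdoor paths from A to Z:
  P1: A <- G -> Z
The empty set is not sufficient: P1 (A <- G -> Z) has no collider blocking it and no conditioned non-collider, so it is open.
Try {G}:
  P1: blocked at fork node G ∈ conditioning set.
{G} contains no descendant of A and blocks every backdoor path.
No other singleton works — e.g. {S} leaves P1 open — so {G} is the unique smallest valid adjustment set.

{G}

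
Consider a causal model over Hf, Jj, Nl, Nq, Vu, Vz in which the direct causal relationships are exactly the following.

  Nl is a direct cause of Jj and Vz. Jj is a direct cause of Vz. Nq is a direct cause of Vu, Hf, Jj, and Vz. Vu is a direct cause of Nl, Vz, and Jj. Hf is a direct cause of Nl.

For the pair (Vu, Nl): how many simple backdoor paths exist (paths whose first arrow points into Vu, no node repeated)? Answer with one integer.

A backdoor path from Vu to Nl is any simple undirected path whose first edge points into Vu (i.e. leaves Vu via a parent).
Parents of Vu: {Nq}.
Enumerating:
  P1: Vu <- Nq -> Hf -> Nl
  P2: Vu <- Nq -> Jj <- Nl
  P3: Vu <- Nq -> Jj -> Vz <- Nl
  P4: Vu <- Nq -> Vz <- Nl
  P5: Vu <- Nq -> Vz <- Jj <- Nl
That exhausts the simple backdoor paths. Count: 5.

5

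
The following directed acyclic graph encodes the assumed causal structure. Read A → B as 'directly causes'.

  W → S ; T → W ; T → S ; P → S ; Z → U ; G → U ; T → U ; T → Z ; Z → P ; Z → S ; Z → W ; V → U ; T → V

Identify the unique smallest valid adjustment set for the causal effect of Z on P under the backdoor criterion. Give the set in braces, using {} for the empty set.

Variables eligible for adjustment (non-descendants of Z, excluding Z and P): {G, T, V}.
Backdoor paths from Z to P:
  P1: Z <- T -> W -> S <- P
  P2: Z <- T -> S <- P
Each backdoor path contains an unconditioned collider, so every path is already blocked with the empty conditioning set:
  P1: blocked at collider S (neither it nor any descendant is in the conditioning set).
  P2: blocked at collider S (neither it nor any descendant is in the conditioning set).
The empty set is therefore the unique smallest valid set.

{}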